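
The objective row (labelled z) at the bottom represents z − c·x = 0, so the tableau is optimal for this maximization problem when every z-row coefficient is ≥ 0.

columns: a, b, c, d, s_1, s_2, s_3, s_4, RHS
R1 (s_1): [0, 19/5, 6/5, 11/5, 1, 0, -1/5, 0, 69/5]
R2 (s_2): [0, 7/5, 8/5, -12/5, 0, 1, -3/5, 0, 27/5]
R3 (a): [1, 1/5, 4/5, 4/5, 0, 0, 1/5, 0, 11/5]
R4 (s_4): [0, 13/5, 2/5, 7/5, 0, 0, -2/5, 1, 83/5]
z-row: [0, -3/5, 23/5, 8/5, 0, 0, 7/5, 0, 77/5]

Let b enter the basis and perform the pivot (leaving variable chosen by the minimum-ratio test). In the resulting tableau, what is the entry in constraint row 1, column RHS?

69/19

Ratio test on column b — row 1: (69/5)/(19/5) = 69/19; row 2: (27/5)/(7/5) = 27/7; row 3: (11/5)/(1/5) = 11; row 4: (83/5)/(13/5) = 83/13. Minimum is 69/19 at row 1 (s_1 leaves); pivot element 19/5.
Divide row 1 by 19/5; eliminate column b from the other rows.
In the new row 1, the RHS entry is the old entry divided by the pivot: (69/5)/(19/5) = 69/19.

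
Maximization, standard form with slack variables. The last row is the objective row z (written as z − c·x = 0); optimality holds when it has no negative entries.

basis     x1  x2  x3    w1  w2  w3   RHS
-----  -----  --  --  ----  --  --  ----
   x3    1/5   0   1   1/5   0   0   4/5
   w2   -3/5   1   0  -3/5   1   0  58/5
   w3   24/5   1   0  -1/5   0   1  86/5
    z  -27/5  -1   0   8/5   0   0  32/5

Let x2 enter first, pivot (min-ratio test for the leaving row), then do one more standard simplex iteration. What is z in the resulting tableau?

Ratio test on column x2 — row 1: entry 0 ≤ 0; row 2: (58/5)/1 = 58/5; row 3: (86/5)/1 = 86/5. Minimum is 58/5 at row 2 (w2 leaves); pivot element 1.
Pivot on row 2; the z-row RHS becomes 32/5 − (-1)·(58/5) = 18.
Next entering variable (most negative z-row entry -6): x1.
Ratio test on column x1 — row 1: (4/5)/(1/5) = 4; row 2: entry -3/5 ≤ 0; row 3: (28/5)/(27/5) = 28/27. Minimum is 28/27 at row 3 (w3 leaves); pivot element 27/5.
After the second pivot the z-row RHS is 18 − (-6)·(28/27) = 218/9.

218/9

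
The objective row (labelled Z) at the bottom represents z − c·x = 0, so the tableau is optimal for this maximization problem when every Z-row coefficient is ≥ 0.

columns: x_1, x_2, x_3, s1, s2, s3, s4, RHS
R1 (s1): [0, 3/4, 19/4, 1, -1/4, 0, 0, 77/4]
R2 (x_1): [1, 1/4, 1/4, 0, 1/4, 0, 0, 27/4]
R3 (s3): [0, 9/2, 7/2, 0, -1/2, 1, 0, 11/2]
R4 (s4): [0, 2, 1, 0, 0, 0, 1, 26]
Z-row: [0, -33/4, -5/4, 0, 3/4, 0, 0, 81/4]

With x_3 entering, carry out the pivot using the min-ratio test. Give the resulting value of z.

311/14

Ratio test on column x_3 — row 1: (77/4)/(19/4) = 77/19; row 2: (27/4)/(1/4) = 27; row 3: (11/2)/(7/2) = 11/7; row 4: 26/1 = 26. Minimum is 11/7 at row 3 (s3 leaves); pivot element 7/2.
Pivot on row 3; the Z-row RHS becomes 81/4 − (-5/4)·(11/7) = 311/14.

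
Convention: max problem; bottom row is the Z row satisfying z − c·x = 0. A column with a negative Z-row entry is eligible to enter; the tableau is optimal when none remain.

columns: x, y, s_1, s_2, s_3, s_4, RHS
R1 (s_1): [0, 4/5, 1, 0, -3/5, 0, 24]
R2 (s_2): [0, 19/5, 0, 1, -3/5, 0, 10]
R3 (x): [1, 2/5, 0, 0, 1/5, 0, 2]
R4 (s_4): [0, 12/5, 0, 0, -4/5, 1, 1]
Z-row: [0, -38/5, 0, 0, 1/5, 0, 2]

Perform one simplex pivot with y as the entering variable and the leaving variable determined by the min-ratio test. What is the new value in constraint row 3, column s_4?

-1/6

Ratio test on column y — row 1: 24/(4/5) = 30; row 2: 10/(19/5) = 50/19; row 3: 2/(2/5) = 5; row 4: 1/(12/5) = 5/12. Minimum is 5/12 at row 4 (s_4 leaves); pivot element 12/5.
Divide row 4 by 12/5; eliminate column y from the other rows.
Row 3 update in column s_4: 0 − (2/5)·(5/12) = -1/6.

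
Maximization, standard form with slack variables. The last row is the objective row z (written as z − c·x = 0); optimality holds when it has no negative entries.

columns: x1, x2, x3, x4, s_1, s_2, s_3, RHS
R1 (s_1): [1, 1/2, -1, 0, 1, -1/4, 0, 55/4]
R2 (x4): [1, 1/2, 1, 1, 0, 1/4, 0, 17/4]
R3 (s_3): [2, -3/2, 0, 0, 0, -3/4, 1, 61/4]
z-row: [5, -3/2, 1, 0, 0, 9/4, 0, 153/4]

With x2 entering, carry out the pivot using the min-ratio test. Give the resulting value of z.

Ratio test on column x2 — row 1: (55/4)/(1/2) = 55/2; row 2: (17/4)/(1/2) = 17/2; row 3: entry -3/2 ≤ 0. Minimum is 17/2 at row 2 (x4 leaves); pivot element 1/2.
Pivot on row 2; the z-row RHS becomes 153/4 − (-3/2)·(17/2) = 51.

51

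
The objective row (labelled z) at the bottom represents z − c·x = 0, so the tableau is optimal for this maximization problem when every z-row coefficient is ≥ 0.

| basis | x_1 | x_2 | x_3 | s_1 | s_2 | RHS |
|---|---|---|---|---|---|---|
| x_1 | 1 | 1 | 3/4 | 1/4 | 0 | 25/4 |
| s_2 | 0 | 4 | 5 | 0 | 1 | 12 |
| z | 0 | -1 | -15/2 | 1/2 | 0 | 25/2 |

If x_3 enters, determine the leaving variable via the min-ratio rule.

Column x_3 entries and ratios — x_1: (25/4)/(3/4) = 25/3; s_2: 12/5 = 12/5.
Smallest ratio is 12/5 in the row of s_2, so s_2 leaves.

s_2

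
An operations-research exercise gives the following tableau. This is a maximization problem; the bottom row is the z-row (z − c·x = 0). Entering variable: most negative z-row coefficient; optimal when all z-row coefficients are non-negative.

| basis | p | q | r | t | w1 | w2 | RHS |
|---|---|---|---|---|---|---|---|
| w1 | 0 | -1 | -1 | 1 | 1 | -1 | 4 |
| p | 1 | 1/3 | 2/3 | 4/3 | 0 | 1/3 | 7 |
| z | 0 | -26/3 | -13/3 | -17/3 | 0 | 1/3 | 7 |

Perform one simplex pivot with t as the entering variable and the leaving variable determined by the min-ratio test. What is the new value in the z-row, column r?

-10

Ratio test on column t — row 1: 4/1 = 4; row 2: 7/(4/3) = 21/4. Minimum is 4 at row 1 (w1 leaves); pivot element 1.
Divide row 1 by 1; eliminate column t from the other rows.
z-row update in column r: -13/3 − (-17/3)·(-1) = -10.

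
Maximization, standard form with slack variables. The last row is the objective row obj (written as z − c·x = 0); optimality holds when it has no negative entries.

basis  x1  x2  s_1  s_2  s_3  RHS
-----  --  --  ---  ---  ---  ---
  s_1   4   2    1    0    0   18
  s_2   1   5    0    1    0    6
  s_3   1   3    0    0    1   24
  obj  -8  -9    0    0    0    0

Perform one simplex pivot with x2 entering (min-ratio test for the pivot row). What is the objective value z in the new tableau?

Ratio test on column x2 — row 1: 18/2 = 9; row 2: 6/5 = 6/5; row 3: 24/3 = 8. Minimum is 6/5 at row 2 (s_2 leaves); pivot element 5.
Pivot on row 2; the obj-row RHS becomes 0 − (-9)·(6/5) = 54/5.

54/5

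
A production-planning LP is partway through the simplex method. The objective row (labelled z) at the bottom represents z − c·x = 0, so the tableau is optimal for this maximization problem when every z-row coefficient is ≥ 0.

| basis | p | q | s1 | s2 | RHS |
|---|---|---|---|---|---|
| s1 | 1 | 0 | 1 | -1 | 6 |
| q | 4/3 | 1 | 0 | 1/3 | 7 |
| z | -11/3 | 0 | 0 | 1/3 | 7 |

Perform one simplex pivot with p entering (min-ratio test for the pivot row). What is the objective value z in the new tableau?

105/4

Ratio test on column p — row 1: 6/1 = 6; row 2: 7/(4/3) = 21/4. Minimum is 21/4 at row 2 (q leaves); pivot element 4/3.
Pivot on row 2; the z-row RHS becomes 7 − (-11/3)·(21/4) = 105/4.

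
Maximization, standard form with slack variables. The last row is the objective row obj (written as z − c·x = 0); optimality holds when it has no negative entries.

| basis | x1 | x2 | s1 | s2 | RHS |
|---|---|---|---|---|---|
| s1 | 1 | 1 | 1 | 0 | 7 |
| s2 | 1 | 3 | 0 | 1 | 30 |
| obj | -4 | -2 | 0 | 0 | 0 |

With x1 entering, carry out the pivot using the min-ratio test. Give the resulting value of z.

28

Ratio test on column x1 — row 1: 7/1 = 7; row 2: 30/1 = 30. Minimum is 7 at row 1 (s1 leaves); pivot element 1.
Pivot on row 1; the obj-row RHS becomes 0 − (-4)·7 = 28.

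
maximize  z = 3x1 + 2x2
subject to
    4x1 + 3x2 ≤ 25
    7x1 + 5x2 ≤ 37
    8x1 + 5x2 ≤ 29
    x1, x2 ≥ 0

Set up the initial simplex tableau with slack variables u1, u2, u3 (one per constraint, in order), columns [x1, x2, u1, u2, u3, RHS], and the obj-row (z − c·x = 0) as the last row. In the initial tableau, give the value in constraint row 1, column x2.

Constraint 1 has coefficient 3 on x2.

3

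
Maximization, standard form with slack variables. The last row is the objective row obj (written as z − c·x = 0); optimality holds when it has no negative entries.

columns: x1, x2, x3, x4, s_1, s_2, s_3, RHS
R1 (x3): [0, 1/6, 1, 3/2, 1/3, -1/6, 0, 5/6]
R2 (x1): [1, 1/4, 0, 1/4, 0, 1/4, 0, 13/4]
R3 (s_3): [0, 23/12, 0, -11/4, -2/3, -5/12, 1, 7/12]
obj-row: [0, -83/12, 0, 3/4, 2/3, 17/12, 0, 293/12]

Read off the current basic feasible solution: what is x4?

0

x4 is not in the basis, so in the current basic feasible solution x4 = 0.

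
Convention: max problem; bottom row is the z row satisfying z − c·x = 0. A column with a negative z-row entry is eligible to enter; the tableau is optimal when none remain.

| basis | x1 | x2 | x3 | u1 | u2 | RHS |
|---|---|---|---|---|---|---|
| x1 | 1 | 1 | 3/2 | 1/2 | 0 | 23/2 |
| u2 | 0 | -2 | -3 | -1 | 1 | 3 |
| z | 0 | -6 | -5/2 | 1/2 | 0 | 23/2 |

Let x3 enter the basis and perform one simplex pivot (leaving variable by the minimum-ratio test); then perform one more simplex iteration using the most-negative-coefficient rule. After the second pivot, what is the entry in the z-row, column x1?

Ratio test on column x3 — row 1: (23/2)/(3/2) = 23/3; row 2: entry -3 ≤ 0. Minimum is 23/3 at row 1 (x1 leaves); pivot element 3/2.
Divide row 1 by 3/2; eliminate column x3 from the other rows.
Second iteration: most negative z-row entry is -13/3 in column x2, so x2 enters.
Ratio test on column x2 — row 1: (23/3)/(2/3) = 23/2; row 2: entry 0 ≤ 0. Minimum is 23/2 at row 1 (x3 leaves); pivot element 2/3.
Divide row 1 by 2/3; eliminate column x2 from the other rows.
After both pivots, the entry at the z-row, column x1 is 6.

6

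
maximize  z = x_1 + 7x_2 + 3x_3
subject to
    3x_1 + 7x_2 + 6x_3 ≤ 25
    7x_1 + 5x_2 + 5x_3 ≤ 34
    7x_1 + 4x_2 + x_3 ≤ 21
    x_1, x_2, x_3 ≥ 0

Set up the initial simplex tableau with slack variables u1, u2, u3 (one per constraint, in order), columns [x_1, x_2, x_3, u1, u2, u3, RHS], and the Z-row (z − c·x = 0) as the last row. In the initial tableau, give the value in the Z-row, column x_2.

The Z-row carries the negated objective coefficients: the x_2 entry is -7.

-7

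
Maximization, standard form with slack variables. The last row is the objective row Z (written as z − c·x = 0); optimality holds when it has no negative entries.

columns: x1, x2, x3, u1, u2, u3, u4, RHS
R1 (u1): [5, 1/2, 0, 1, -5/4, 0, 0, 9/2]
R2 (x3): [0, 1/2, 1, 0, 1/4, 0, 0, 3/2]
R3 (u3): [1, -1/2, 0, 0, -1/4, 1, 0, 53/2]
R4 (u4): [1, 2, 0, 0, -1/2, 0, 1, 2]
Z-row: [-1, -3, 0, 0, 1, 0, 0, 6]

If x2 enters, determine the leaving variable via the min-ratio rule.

u4

Column x2 entries and ratios — u1: (9/2)/(1/2) = 9; x3: (3/2)/(1/2) = 3; u3: -1/2 ≤ 0, skip; u4: 2/2 = 1.
Smallest ratio is 1 in the row of u4, so u4 leaves.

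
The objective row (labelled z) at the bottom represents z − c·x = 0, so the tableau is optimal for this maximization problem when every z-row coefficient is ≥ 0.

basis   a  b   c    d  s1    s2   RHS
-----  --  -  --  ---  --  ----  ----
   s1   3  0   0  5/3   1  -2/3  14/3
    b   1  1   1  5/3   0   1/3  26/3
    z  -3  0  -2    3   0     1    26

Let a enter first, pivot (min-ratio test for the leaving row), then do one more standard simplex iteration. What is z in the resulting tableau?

404/9

Ratio test on column a — row 1: (14/3)/3 = 14/9; row 2: (26/3)/1 = 26/3. Minimum is 14/9 at row 1 (s1 leaves); pivot element 3.
Pivot on row 1; the z-row RHS becomes 26 − (-3)·(14/9) = 92/3.
Next entering variable (most negative z-row entry -2): c.
Ratio test on column c — row 1: entry 0 ≤ 0; row 2: (64/9)/1 = 64/9. Minimum is 64/9 at row 2 (b leaves); pivot element 1.
After the second pivot the z-row RHS is 92/3 − (-2)·(64/9) = 404/9.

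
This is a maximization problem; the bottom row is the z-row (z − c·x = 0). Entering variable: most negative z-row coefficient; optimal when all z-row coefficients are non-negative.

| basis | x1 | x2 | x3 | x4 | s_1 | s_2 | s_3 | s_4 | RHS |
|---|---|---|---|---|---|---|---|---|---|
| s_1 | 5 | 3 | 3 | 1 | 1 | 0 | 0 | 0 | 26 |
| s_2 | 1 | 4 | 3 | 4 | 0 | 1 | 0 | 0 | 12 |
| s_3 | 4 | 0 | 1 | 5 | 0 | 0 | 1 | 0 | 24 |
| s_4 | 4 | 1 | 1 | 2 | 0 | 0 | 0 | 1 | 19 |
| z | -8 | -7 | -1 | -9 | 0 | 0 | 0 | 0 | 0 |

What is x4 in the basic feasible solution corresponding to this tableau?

0

x4 is not in the basis, so in the current basic feasible solution x4 = 0.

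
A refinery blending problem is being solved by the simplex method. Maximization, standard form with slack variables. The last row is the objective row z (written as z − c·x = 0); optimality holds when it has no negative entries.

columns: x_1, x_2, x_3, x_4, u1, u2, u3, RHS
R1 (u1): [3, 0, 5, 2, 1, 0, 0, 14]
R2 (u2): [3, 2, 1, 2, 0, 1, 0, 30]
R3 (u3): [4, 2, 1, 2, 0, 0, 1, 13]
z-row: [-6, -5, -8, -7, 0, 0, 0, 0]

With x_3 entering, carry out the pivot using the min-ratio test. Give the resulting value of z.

112/5

Ratio test on column x_3 — row 1: 14/5 = 14/5; row 2: 30/1 = 30; row 3: 13/1 = 13. Minimum is 14/5 at row 1 (u1 leaves); pivot element 5.
Pivot on row 1; the z-row RHS becomes 0 − (-8)·(14/5) = 112/5.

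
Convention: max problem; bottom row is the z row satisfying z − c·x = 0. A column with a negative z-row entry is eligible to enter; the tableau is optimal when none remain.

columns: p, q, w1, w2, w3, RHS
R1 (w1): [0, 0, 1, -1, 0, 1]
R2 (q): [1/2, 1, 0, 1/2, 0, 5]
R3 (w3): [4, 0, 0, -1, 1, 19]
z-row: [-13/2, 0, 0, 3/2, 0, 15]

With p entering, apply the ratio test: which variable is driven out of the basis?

Column p entries and ratios — w1: 0 ≤ 0, skip; q: 5/(1/2) = 10; w3: 19/4 = 19/4.
Smallest ratio is 19/4 in the row of w3, so w3 leaves.

w3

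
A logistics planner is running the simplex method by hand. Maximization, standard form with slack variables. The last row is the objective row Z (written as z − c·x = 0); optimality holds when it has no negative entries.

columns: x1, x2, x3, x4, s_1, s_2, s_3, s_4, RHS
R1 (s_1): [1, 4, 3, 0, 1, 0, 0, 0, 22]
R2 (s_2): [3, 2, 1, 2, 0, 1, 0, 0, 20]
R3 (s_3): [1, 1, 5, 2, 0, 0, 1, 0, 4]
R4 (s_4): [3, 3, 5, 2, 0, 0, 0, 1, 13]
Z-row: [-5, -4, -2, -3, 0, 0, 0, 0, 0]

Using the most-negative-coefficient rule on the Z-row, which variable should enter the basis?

x1

Negative Z-row entries: x1: -5, x2: -4, x3: -2, x4: -3.
The most negative is -5 in column x1, so x1 enters.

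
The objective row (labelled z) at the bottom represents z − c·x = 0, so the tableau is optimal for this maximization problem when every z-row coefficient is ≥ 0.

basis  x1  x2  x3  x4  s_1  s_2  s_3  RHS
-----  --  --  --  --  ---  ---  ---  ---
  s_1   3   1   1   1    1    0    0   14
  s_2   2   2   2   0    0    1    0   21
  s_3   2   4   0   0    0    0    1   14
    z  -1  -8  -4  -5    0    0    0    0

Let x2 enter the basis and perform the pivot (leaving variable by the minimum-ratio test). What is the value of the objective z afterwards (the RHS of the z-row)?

28

Ratio test on column x2 — row 1: 14/1 = 14; row 2: 21/2 = 21/2; row 3: 14/4 = 7/2. Minimum is 7/2 at row 3 (s_3 leaves); pivot element 4.
Pivot on row 3; the z-row RHS becomes 0 − (-8)·(7/2) = 28.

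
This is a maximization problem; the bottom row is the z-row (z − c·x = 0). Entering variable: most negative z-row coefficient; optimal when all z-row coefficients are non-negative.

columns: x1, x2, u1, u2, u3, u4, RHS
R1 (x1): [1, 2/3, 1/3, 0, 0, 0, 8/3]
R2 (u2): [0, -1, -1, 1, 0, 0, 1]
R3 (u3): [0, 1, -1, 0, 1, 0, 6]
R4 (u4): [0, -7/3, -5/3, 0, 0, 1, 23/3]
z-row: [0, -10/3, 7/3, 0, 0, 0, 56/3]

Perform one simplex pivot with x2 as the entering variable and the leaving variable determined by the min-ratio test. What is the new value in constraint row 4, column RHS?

Ratio test on column x2 — row 1: (8/3)/(2/3) = 4; row 2: entry -1 ≤ 0; row 3: 6/1 = 6; row 4: entry -7/3 ≤ 0. Minimum is 4 at row 1 (x1 leaves); pivot element 2/3.
Divide row 1 by 2/3; eliminate column x2 from the other rows.
Row 4 update in column RHS: 23/3 − (-7/3)·4 = 17.

17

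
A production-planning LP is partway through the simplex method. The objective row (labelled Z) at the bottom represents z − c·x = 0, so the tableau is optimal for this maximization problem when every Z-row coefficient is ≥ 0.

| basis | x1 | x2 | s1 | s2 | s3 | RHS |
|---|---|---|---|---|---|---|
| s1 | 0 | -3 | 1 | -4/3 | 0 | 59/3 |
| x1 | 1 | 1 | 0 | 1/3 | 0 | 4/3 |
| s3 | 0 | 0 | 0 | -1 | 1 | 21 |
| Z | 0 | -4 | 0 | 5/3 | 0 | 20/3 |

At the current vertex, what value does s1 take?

s1 is basic (row 1); its value is the RHS of that row, 59/3.

59/3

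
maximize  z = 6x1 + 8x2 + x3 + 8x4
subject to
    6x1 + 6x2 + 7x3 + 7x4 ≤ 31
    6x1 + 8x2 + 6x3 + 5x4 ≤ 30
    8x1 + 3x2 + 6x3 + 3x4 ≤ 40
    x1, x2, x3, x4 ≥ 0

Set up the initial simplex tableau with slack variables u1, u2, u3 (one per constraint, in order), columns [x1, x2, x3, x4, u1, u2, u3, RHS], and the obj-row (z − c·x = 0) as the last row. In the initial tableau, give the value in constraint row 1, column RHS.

The RHS of constraint 1 is b_1 = 31.

31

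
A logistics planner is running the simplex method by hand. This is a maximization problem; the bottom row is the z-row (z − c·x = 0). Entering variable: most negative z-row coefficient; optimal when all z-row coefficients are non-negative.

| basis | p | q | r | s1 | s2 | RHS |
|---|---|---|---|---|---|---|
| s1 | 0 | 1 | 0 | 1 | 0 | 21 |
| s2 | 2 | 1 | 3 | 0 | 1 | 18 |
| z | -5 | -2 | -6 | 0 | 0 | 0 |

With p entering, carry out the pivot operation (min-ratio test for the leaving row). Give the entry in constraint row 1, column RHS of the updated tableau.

21

Ratio test on column p — row 1: entry 0 ≤ 0; row 2: 18/2 = 9. Minimum is 9 at row 2 (s2 leaves); pivot element 2.
Divide row 2 by 2; eliminate column p from the other rows.
Row 1 update in column RHS: 21 − 0·9 = 21.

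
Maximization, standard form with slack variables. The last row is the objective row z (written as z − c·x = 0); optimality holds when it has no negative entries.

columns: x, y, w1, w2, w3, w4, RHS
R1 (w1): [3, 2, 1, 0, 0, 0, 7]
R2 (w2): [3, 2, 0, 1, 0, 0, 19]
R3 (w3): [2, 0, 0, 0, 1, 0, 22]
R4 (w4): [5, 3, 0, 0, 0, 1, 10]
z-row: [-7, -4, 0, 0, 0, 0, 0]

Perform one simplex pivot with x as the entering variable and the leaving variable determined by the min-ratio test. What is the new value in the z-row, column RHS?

14

Ratio test on column x — row 1: 7/3 = 7/3; row 2: 19/3 = 19/3; row 3: 22/2 = 11; row 4: 10/5 = 2. Minimum is 2 at row 4 (w4 leaves); pivot element 5.
Divide row 4 by 5; eliminate column x from the other rows.
z-row update in column RHS: 0 − (-7)·2 = 14.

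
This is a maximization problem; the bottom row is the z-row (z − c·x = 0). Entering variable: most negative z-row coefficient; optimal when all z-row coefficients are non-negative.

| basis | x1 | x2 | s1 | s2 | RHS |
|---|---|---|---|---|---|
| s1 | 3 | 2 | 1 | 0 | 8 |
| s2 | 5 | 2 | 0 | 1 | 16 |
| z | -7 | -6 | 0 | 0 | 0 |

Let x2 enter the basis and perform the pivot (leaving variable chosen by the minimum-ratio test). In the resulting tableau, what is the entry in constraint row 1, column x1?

Ratio test on column x2 — row 1: 8/2 = 4; row 2: 16/2 = 8. Minimum is 4 at row 1 (s1 leaves); pivot element 2.
Divide row 1 by 2; eliminate column x2 from the other rows.
In the new row 1, the x1 entry is the old entry divided by the pivot: 3/2 = 3/2.

3/2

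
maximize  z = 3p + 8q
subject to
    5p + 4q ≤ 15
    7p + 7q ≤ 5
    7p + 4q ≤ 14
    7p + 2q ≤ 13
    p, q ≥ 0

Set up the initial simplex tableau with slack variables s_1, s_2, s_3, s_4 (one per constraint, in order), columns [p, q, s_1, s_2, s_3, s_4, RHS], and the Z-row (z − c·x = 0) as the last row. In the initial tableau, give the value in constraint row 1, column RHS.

The RHS of constraint 1 is b_1 = 15.

15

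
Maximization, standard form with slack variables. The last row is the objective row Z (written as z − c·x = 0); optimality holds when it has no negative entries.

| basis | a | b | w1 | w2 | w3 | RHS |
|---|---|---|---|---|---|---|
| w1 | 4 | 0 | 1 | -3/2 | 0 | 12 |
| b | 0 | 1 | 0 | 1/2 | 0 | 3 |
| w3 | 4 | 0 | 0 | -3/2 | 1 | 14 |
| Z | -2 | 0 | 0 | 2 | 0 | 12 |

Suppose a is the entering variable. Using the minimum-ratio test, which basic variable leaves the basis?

w1

Column a entries and ratios — w1: 12/4 = 3; b: 0 ≤ 0, skip; w3: 14/4 = 7/2.
Smallest ratio is 3 in the row of w1, so w1 leaves.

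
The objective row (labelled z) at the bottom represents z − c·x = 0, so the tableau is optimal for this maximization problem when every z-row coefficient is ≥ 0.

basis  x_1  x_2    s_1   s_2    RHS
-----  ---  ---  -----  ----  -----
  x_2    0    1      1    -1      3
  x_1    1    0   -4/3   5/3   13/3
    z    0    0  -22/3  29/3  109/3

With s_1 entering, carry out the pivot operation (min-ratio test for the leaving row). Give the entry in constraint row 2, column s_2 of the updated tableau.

1/3

Ratio test on column s_1 — row 1: 3/1 = 3; row 2: entry -4/3 ≤ 0. Minimum is 3 at row 1 (x_2 leaves); pivot element 1.
Divide row 1 by 1; eliminate column s_1 from the other rows.
Row 2 update in column s_2: 5/3 − (-4/3)·(-1) = 1/3.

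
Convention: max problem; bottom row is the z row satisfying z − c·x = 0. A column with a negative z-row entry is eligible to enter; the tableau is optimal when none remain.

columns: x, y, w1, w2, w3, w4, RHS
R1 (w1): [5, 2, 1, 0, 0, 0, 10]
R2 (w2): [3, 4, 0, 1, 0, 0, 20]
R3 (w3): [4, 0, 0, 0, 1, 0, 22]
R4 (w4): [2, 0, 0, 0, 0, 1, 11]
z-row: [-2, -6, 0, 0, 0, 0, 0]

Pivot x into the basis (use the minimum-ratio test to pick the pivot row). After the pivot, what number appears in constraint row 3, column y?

Ratio test on column x — row 1: 10/5 = 2; row 2: 20/3 = 20/3; row 3: 22/4 = 11/2; row 4: 11/2 = 11/2. Minimum is 2 at row 1 (w1 leaves); pivot element 5.
Divide row 1 by 5; eliminate column x from the other rows.
Row 3 update in column y: 0 − 4·(2/5) = -8/5.

-8/5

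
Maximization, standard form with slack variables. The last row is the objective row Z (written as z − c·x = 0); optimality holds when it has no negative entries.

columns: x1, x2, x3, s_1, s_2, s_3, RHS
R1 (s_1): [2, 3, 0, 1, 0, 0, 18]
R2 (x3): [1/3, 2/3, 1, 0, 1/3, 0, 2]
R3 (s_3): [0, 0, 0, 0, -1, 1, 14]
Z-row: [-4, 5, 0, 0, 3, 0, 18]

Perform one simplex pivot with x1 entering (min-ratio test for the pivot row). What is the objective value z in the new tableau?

Ratio test on column x1 — row 1: 18/2 = 9; row 2: 2/(1/3) = 6; row 3: entry 0 ≤ 0. Minimum is 6 at row 2 (x3 leaves); pivot element 1/3.
Pivot on row 2; the Z-row RHS becomes 18 − (-4)·6 = 42.

42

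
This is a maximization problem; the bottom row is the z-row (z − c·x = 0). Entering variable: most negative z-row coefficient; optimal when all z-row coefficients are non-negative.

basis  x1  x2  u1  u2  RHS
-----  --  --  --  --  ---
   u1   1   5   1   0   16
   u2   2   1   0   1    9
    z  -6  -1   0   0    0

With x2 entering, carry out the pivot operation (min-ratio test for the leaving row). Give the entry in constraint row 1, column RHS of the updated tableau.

16/5

Ratio test on column x2 — row 1: 16/5 = 16/5; row 2: 9/1 = 9. Minimum is 16/5 at row 1 (u1 leaves); pivot element 5.
Divide row 1 by 5; eliminate column x2 from the other rows.
In the new row 1, the RHS entry is the old entry divided by the pivot: 16/5 = 16/5.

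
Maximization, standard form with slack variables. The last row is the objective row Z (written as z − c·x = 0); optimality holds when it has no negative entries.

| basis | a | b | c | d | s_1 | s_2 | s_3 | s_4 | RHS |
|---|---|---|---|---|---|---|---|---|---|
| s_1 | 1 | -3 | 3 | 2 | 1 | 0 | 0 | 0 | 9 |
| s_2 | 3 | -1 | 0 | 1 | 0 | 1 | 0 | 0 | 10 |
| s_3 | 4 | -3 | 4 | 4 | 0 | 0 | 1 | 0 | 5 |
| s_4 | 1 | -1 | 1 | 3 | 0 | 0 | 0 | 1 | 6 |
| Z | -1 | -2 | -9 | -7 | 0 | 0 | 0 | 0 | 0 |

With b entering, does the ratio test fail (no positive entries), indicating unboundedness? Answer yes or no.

Every constraint-row entry in column b is ≤ 0, so increasing b is unbounded.

yes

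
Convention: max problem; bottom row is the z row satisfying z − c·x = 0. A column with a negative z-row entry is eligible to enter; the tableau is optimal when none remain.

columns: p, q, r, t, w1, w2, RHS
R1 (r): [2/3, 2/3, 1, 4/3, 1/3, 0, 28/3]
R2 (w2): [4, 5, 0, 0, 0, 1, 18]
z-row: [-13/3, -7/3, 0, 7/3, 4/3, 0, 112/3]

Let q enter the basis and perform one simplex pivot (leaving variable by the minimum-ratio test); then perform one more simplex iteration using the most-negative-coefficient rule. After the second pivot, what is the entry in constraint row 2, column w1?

0

Ratio test on column q — row 1: (28/3)/(2/3) = 14; row 2: 18/5 = 18/5. Minimum is 18/5 at row 2 (w2 leaves); pivot element 5.
Divide row 2 by 5; eliminate column q from the other rows.
Second iteration: most negative z-row entry is -37/15 in column p, so p enters.
Ratio test on column p — row 1: (104/15)/(2/15) = 52; row 2: (18/5)/(4/5) = 9/2. Minimum is 9/2 at row 2 (q leaves); pivot element 4/5.
Divide row 2 by 4/5; eliminate column p from the other rows.
After both pivots, the entry at constraint row 2, column w1 is 0.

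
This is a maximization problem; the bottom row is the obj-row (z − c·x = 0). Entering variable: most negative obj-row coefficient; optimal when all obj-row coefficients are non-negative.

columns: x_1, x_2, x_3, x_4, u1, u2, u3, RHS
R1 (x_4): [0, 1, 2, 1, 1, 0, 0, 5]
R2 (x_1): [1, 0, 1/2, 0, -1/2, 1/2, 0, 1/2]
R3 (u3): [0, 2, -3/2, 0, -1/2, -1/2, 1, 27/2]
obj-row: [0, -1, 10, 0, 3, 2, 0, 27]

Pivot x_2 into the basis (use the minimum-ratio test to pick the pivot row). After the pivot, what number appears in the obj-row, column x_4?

Ratio test on column x_2 — row 1: 5/1 = 5; row 2: entry 0 ≤ 0; row 3: (27/2)/2 = 27/4. Minimum is 5 at row 1 (x_4 leaves); pivot element 1.
Divide row 1 by 1; eliminate column x_2 from the other rows.
obj-row update in column x_4: 0 − (-1)·1 = 1.

1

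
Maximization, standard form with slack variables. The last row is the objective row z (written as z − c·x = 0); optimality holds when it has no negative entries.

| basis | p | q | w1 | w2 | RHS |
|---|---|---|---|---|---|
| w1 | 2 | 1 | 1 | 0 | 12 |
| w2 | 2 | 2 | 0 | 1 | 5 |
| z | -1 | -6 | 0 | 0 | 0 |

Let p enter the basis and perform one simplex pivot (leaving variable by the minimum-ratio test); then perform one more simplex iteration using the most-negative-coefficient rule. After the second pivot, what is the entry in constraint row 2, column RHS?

5/2

Ratio test on column p — row 1: 12/2 = 6; row 2: 5/2 = 5/2. Minimum is 5/2 at row 2 (w2 leaves); pivot element 2.
Divide row 2 by 2; eliminate column p from the other rows.
Second iteration: most negative z-row entry is -5 in column q, so q enters.
Ratio test on column q — row 1: entry -1 ≤ 0; row 2: (5/2)/1 = 5/2. Minimum is 5/2 at row 2 (p leaves); pivot element 1.
Divide row 2 by 1; eliminate column q from the other rows.
After both pivots, the entry at constraint row 2, column RHS is 5/2.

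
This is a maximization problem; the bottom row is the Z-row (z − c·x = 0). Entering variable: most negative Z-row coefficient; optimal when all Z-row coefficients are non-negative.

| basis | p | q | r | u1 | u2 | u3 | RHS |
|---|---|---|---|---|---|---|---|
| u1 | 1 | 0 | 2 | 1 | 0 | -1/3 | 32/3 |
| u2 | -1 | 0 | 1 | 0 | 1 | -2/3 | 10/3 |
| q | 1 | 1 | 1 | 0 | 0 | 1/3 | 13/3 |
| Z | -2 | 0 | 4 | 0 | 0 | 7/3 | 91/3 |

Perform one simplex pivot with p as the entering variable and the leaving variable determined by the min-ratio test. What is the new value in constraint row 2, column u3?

Ratio test on column p — row 1: (32/3)/1 = 32/3; row 2: entry -1 ≤ 0; row 3: (13/3)/1 = 13/3. Minimum is 13/3 at row 3 (q leaves); pivot element 1.
Divide row 3 by 1; eliminate column p from the other rows.
Row 2 update in column u3: -2/3 − (-1)·(1/3) = -1/3.

-1/3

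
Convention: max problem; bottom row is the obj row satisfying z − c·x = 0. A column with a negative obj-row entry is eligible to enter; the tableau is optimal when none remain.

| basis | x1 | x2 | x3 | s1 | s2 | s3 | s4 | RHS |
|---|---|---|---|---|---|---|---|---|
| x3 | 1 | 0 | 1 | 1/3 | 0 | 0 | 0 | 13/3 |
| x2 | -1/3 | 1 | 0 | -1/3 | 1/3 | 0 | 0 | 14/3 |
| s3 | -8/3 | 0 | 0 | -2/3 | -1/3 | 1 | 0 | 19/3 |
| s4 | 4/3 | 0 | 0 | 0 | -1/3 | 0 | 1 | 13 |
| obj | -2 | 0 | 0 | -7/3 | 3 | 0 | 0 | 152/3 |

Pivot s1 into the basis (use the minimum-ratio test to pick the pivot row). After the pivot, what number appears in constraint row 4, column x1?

4/3

Ratio test on column s1 — row 1: (13/3)/(1/3) = 13; row 2: entry -1/3 ≤ 0; row 3: entry -2/3 ≤ 0; row 4: entry 0 ≤ 0. Minimum is 13 at row 1 (x3 leaves); pivot element 1/3.
Divide row 1 by 1/3; eliminate column s1 from the other rows.
Row 4 update in column x1: 4/3 − 0·3 = 4/3.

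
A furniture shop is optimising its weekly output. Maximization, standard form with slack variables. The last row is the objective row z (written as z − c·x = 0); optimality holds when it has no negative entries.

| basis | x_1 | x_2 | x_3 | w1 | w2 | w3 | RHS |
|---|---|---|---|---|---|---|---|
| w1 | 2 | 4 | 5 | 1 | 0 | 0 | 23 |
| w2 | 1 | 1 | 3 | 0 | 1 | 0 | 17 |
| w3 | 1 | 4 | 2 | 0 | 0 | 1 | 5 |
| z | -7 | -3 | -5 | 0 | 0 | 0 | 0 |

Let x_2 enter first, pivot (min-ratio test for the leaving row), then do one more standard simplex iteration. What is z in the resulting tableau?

Ratio test on column x_2 — row 1: 23/4 = 23/4; row 2: 17/1 = 17; row 3: 5/4 = 5/4. Minimum is 5/4 at row 3 (w3 leaves); pivot element 4.
Pivot on row 3; the z-row RHS becomes 0 − (-3)·(5/4) = 15/4.
Next entering variable (most negative z-row entry -25/4): x_1.
Ratio test on column x_1 — row 1: 18/1 = 18; row 2: (63/4)/(3/4) = 21; row 3: (5/4)/(1/4) = 5. Minimum is 5 at row 3 (x_2 leaves); pivot element 1/4.
After the second pivot the z-row RHS is 15/4 − (-25/4)·5 = 35.

35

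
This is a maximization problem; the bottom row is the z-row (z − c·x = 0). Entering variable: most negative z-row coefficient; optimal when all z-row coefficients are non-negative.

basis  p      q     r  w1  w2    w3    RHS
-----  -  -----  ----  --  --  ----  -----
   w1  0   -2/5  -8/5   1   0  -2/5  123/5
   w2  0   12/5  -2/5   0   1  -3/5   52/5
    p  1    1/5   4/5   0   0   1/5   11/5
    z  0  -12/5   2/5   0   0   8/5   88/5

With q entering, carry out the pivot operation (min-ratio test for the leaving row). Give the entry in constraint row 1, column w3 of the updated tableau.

Ratio test on column q — row 1: entry -2/5 ≤ 0; row 2: (52/5)/(12/5) = 13/3; row 3: (11/5)/(1/5) = 11. Minimum is 13/3 at row 2 (w2 leaves); pivot element 12/5.
Divide row 2 by 12/5; eliminate column q from the other rows.
Row 1 update in column w3: -2/5 − (-2/5)·(-1/4) = -1/2.

-1/2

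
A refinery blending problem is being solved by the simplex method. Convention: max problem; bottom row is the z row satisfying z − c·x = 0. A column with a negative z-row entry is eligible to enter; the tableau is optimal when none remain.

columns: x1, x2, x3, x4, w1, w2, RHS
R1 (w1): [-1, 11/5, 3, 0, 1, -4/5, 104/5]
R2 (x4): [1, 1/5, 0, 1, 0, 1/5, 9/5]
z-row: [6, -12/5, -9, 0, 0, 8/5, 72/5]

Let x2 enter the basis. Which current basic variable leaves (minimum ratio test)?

Column x2 entries and ratios — w1: (104/5)/(11/5) = 104/11; x4: (9/5)/(1/5) = 9.
Smallest ratio is 9 in the row of x4, so x4 leaves.

x4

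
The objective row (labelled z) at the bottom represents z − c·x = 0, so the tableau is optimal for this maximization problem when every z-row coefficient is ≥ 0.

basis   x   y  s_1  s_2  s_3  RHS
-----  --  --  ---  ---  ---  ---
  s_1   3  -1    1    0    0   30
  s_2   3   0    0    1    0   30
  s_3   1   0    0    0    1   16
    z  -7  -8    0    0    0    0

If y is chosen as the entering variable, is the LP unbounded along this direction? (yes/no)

yes

Every constraint-row entry in column y is ≤ 0, so increasing y is unbounded.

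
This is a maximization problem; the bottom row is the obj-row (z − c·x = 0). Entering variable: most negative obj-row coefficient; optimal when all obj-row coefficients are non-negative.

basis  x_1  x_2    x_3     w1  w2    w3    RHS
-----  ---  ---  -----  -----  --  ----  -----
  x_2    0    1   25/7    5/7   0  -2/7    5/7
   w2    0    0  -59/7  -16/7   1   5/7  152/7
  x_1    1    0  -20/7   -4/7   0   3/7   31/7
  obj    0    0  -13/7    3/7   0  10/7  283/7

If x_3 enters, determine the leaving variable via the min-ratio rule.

x_2

Column x_3 entries and ratios — x_2: (5/7)/(25/7) = 1/5; w2: -59/7 ≤ 0, skip; x_1: -20/7 ≤ 0, skip.
Smallest ratio is 1/5 in the row of x_2, so x_2 leaves.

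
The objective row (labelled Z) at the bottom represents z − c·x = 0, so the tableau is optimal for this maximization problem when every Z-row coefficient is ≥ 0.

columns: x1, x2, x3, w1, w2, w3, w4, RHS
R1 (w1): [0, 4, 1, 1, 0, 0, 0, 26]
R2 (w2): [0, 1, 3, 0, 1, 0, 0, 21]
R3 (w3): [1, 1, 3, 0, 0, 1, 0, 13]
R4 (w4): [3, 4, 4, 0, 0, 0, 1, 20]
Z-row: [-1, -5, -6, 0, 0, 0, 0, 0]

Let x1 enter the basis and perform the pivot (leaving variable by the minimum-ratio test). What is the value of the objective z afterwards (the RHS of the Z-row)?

20/3

Ratio test on column x1 — row 1: entry 0 ≤ 0; row 2: entry 0 ≤ 0; row 3: 13/1 = 13; row 4: 20/3 = 20/3. Minimum is 20/3 at row 4 (w4 leaves); pivot element 3.
Pivot on row 4; the Z-row RHS becomes 0 − (-1)·(20/3) = 20/3.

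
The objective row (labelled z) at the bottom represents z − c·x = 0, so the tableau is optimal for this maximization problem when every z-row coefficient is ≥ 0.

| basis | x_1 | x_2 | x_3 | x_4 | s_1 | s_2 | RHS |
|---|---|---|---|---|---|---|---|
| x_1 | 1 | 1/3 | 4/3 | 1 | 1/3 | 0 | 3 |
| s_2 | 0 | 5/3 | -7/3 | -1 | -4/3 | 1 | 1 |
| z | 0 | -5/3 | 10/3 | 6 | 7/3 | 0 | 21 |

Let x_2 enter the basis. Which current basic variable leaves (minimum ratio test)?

Column x_2 entries and ratios — x_1: 3/(1/3) = 9; s_2: 1/(5/3) = 3/5.
Smallest ratio is 3/5 in the row of s_2, so s_2 leaves.

s_2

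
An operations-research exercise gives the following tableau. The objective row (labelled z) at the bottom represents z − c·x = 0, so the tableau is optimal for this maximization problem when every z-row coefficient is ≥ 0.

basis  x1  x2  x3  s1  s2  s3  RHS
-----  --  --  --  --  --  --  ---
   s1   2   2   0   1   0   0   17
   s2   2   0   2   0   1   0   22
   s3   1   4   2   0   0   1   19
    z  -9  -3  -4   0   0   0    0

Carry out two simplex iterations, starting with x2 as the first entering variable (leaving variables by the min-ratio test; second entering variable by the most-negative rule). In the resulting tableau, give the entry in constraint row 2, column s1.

Ratio test on column x2 — row 1: 17/2 = 17/2; row 2: entry 0 ≤ 0; row 3: 19/4 = 19/4. Minimum is 19/4 at row 3 (s3 leaves); pivot element 4.
Divide row 3 by 4; eliminate column x2 from the other rows.
Second iteration: most negative z-row entry is -33/4 in column x1, so x1 enters.
Ratio test on column x1 — row 1: (15/2)/(3/2) = 5; row 2: 22/2 = 11; row 3: (19/4)/(1/4) = 19. Minimum is 5 at row 1 (s1 leaves); pivot element 3/2.
Divide row 1 by 3/2; eliminate column x1 from the other rows.
After both pivots, the entry at constraint row 2, column s1 is -4/3.

-4/3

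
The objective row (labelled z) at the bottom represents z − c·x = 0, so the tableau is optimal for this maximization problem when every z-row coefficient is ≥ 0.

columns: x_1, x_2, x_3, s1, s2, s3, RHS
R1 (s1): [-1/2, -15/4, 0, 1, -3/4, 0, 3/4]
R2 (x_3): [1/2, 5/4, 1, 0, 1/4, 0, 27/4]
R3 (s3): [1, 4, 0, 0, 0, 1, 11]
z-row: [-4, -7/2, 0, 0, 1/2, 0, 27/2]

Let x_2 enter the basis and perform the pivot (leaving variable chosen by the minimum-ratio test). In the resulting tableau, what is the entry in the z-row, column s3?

Ratio test on column x_2 — row 1: entry -15/4 ≤ 0; row 2: (27/4)/(5/4) = 27/5; row 3: 11/4 = 11/4. Minimum is 11/4 at row 3 (s3 leaves); pivot element 4.
Divide row 3 by 4; eliminate column x_2 from the other rows.
z-row update in column s3: 0 − (-7/2)·(1/4) = 7/8.

7/8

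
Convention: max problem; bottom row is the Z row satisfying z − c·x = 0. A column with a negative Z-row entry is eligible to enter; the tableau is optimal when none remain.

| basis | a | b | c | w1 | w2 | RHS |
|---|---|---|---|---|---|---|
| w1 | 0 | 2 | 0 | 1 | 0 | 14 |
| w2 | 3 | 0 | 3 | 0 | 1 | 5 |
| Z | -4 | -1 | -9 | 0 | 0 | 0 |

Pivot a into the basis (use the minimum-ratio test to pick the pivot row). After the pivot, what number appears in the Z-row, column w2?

4/3

Ratio test on column a — row 1: entry 0 ≤ 0; row 2: 5/3 = 5/3. Minimum is 5/3 at row 2 (w2 leaves); pivot element 3.
Divide row 2 by 3; eliminate column a from the other rows.
Z-row update in column w2: 0 − (-4)·(1/3) = 4/3.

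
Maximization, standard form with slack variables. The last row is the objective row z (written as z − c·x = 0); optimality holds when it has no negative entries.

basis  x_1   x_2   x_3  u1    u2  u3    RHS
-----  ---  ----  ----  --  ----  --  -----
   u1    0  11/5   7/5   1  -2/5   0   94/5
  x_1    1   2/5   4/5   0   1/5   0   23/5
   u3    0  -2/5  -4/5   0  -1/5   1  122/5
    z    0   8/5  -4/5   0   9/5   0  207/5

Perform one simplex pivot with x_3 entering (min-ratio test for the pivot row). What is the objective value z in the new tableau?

Ratio test on column x_3 — row 1: (94/5)/(7/5) = 94/7; row 2: (23/5)/(4/5) = 23/4; row 3: entry -4/5 ≤ 0. Minimum is 23/4 at row 2 (x_1 leaves); pivot element 4/5.
Pivot on row 2; the z-row RHS becomes 207/5 − (-4/5)·(23/4) = 46.

46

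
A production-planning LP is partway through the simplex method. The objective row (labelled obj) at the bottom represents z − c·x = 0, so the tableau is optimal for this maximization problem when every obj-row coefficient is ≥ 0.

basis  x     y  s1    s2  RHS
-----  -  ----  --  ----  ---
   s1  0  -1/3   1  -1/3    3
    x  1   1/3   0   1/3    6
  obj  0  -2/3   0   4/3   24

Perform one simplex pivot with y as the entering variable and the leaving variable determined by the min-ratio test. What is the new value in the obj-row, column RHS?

Ratio test on column y — row 1: entry -1/3 ≤ 0; row 2: 6/(1/3) = 18. Minimum is 18 at row 2 (x leaves); pivot element 1/3.
Divide row 2 by 1/3; eliminate column y from the other rows.
obj-row update in column RHS: 24 − (-2/3)·18 = 36.

36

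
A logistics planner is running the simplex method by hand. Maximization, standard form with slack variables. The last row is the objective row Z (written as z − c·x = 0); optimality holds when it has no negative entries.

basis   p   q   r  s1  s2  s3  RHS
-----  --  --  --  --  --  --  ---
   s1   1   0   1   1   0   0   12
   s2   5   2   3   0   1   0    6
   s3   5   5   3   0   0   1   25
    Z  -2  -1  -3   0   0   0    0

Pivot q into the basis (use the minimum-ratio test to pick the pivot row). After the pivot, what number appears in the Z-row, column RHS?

3

Ratio test on column q — row 1: entry 0 ≤ 0; row 2: 6/2 = 3; row 3: 25/5 = 5. Minimum is 3 at row 2 (s2 leaves); pivot element 2.
Divide row 2 by 2; eliminate column q from the other rows.
Z-row update in column RHS: 0 − (-1)·3 = 3.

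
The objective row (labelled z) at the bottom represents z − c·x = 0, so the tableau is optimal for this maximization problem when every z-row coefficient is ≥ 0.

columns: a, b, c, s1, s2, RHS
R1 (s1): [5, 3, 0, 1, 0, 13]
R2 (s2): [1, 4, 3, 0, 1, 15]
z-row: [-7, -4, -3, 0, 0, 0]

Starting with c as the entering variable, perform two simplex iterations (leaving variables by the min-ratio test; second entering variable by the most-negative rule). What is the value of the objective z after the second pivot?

Ratio test on column c — row 1: entry 0 ≤ 0; row 2: 15/3 = 5. Minimum is 5 at row 2 (s2 leaves); pivot element 3.
Pivot on row 2; the z-row RHS becomes 0 − (-3)·5 = 15.
Next entering variable (most negative z-row entry -6): a.
Ratio test on column a — row 1: 13/5 = 13/5; row 2: 5/(1/3) = 15. Minimum is 13/5 at row 1 (s1 leaves); pivot element 5.
After the second pivot the z-row RHS is 15 − (-6)·(13/5) = 153/5.

153/5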